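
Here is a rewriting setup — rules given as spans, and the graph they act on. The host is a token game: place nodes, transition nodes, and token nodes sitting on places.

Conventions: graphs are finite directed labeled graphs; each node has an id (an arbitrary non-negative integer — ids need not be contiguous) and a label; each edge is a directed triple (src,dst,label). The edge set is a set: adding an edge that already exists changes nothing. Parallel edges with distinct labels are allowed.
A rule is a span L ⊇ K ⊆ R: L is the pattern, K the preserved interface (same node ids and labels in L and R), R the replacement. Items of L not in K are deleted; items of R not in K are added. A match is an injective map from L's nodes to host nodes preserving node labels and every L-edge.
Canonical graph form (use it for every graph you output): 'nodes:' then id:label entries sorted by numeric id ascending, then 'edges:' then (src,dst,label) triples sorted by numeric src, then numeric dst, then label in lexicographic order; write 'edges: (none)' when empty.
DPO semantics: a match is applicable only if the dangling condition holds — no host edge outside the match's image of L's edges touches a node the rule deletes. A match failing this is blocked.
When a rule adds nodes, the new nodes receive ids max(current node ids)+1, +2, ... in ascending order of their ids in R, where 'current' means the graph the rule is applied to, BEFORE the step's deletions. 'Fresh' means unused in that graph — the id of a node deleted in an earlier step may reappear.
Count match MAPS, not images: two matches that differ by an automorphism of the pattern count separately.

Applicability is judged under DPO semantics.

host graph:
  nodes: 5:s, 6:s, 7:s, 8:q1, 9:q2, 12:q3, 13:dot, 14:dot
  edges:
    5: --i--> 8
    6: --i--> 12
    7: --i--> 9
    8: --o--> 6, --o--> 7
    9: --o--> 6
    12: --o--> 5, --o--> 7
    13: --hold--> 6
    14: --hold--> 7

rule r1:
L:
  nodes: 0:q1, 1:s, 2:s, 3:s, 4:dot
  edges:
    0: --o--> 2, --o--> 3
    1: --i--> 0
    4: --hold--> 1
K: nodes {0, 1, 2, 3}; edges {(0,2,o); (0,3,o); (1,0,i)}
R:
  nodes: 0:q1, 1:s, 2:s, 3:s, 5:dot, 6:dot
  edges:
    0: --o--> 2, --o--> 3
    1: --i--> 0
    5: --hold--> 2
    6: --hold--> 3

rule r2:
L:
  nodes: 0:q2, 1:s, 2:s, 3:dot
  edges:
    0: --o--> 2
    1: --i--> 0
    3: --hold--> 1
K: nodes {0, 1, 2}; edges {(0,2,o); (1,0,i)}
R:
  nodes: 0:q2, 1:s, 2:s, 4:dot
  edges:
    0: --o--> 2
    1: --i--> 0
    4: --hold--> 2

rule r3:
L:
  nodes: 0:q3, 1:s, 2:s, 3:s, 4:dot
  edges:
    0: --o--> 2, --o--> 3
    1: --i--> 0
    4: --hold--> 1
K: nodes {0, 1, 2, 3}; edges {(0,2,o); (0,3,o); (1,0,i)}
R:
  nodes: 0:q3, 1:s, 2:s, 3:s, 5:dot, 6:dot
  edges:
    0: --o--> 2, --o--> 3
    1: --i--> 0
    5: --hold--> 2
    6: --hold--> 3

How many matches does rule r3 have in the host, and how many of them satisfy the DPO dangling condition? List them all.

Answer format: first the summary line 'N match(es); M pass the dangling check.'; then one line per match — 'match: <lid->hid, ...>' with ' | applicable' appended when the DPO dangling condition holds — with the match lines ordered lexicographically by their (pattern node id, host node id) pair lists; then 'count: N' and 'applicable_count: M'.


2 match(es); 2 pass the dangling check.
match: 0->12, 1->6, 2->5, 3->7, 4->13 | applicable
match: 0->12, 1->6, 2->7, 3->5, 4->13 | applicable
count: 2
applicable_count: 2


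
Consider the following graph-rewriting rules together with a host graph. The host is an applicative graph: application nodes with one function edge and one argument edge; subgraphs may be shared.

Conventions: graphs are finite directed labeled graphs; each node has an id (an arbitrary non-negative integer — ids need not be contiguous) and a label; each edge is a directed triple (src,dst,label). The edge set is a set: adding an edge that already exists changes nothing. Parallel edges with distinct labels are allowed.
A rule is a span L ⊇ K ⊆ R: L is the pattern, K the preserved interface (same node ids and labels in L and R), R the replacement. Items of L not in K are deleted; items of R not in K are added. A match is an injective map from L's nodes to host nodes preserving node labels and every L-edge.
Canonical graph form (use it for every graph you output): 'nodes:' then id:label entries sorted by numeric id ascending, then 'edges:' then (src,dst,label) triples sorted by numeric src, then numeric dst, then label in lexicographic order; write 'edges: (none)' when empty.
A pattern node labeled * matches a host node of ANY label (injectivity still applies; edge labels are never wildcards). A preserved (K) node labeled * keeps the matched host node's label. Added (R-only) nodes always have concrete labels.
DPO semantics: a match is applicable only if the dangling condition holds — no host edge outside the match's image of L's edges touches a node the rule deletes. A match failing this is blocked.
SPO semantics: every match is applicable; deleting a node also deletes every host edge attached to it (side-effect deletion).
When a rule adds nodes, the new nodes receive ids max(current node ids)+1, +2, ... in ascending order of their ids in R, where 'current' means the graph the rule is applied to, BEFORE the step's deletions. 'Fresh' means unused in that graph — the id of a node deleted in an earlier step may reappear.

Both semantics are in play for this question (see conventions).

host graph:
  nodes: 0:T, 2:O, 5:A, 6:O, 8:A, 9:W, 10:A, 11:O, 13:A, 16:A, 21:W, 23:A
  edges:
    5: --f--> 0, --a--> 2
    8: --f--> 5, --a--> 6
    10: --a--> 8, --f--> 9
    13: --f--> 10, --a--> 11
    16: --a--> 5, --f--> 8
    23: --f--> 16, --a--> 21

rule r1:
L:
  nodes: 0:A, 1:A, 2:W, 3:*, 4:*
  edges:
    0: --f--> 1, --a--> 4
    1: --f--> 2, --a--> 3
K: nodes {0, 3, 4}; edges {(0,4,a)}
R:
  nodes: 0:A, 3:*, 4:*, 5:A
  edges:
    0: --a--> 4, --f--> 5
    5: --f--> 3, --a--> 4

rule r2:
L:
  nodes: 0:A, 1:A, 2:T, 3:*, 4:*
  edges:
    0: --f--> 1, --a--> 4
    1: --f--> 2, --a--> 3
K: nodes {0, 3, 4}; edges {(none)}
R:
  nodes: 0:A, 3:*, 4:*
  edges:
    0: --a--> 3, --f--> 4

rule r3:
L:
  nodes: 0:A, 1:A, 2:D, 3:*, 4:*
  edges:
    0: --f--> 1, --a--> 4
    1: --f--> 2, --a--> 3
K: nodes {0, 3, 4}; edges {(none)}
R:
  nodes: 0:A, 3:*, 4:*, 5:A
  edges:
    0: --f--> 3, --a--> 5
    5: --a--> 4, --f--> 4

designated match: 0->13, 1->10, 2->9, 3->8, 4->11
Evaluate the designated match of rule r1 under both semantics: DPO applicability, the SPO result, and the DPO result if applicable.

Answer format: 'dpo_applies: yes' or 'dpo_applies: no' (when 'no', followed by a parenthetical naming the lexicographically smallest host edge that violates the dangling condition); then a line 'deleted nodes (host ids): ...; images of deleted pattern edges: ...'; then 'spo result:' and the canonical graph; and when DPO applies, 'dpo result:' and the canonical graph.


dpo_applies: yes
deleted nodes (host ids): 9, 10; images of deleted pattern edges: (10,8,a); (10,9,f); (13,10,f)
spo result:
nodes: 0:T, 2:O, 5:A, 6:O, 8:A, 11:O, 13:A, 16:A, 21:W, 23:A, 24:A
edges: (5,0,f); (5,2,a); (8,5,f); (8,6,a); (13,11,a); (13,24,f); (16,5,a); (16,8,f); (23,16,f); (23,21,a); (24,8,f); (24,11,a)
dpo result:
nodes: 0:T, 2:O, 5:A, 6:O, 8:A, 11:O, 13:A, 16:A, 21:W, 23:A, 24:A
edges: (5,0,f); (5,2,a); (8,5,f); (8,6,a); (13,11,a); (13,24,f); (16,5,a); (16,8,f); (23,16,f); (23,21,a); (24,8,f); (24,11,a)


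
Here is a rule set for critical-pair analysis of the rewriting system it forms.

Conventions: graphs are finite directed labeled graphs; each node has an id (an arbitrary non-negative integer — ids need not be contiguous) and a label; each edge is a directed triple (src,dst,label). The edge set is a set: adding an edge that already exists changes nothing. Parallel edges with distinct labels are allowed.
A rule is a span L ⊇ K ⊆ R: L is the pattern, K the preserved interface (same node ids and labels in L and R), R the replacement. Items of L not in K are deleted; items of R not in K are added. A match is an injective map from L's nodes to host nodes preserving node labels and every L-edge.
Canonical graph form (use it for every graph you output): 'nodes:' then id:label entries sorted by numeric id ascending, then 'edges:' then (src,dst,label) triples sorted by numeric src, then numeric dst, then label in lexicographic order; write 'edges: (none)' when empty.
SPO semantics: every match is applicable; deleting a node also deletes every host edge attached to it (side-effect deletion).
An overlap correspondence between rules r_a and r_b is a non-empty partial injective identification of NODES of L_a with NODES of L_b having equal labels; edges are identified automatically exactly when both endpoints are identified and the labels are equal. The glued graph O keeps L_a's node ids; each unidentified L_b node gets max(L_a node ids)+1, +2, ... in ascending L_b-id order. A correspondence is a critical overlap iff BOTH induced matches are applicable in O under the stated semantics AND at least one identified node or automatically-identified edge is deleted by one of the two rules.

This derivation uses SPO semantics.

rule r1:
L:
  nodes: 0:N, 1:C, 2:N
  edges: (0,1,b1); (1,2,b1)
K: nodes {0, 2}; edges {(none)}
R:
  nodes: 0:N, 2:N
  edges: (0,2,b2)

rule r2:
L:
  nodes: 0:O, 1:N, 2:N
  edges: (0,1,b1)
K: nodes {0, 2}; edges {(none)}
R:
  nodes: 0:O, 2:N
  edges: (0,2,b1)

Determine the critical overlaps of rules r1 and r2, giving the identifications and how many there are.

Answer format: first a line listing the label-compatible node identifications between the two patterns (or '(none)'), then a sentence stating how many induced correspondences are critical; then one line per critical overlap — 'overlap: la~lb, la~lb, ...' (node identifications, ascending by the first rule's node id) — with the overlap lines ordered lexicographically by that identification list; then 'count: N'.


label-compatible node identifications between L(r1) and L(r2): 0~1, 0~2, 2~1, 2~2
4 of the induced correspondences are critical overlaps of r1 and r2.
overlap: 0~1
overlap: 0~1, 2~2
overlap: 0~2, 2~1
overlap: 2~1
count: 4


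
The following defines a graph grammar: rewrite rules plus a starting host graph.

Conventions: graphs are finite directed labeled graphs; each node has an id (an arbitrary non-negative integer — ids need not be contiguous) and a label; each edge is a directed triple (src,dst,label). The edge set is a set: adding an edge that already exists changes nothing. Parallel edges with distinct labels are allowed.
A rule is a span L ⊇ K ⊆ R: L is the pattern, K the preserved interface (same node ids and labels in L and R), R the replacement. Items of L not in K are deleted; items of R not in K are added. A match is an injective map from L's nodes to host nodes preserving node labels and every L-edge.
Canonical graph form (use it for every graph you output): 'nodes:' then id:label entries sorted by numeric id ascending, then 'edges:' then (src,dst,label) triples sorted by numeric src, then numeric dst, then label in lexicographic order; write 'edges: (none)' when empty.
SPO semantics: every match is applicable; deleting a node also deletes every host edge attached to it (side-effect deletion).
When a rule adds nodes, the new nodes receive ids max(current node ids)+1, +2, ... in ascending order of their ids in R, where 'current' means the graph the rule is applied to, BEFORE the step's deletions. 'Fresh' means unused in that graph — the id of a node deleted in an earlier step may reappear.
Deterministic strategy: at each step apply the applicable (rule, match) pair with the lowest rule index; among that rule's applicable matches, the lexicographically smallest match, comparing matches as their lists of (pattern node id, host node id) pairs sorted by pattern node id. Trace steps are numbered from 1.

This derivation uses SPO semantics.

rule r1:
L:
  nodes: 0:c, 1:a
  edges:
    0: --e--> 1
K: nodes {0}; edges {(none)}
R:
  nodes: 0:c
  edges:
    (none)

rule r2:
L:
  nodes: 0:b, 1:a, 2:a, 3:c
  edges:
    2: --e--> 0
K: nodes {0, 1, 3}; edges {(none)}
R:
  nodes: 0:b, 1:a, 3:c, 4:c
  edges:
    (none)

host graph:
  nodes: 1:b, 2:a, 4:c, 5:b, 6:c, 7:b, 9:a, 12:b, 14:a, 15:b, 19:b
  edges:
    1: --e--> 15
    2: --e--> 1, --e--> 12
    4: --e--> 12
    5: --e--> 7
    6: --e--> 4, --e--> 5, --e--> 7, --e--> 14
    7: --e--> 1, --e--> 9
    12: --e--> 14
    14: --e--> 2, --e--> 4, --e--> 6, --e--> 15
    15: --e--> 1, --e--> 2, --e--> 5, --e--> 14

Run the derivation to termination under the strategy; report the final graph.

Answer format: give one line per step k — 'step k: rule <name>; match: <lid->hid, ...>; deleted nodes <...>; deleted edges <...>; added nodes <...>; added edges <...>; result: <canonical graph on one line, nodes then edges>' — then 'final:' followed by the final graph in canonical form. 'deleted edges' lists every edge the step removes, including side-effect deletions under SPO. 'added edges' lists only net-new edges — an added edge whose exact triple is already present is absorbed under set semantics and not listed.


step 1: rule r1; match: 0->6, 1->14; deleted nodes 14; deleted edges (6,14,e); (12,14,e); (14,2,e); (14,4,e); (14,6,e); (14,15,e); (15,14,e); added nodes (none); added edges (none); result: nodes: 1:b, 2:a, 4:c, 5:b, 6:c, 7:b, 9:a, 12:b, 15:b, 19:b edges: (1,15,e); (2,1,e); (2,12,e); (4,12,e); (5,7,e); (6,4,e); (6,5,e); (6,7,e); (7,1,e); (7,9,e); (15,1,e); (15,2,e); (15,5,e)
step 2: rule r2; match: 0->1, 1->9, 2->2, 3->4; deleted nodes 2; deleted edges (2,1,e); (2,12,e); (15,2,e); added nodes 20; added edges (none); result: nodes: 1:b, 4:c, 5:b, 6:c, 7:b, 9:a, 12:b, 15:b, 19:b, 20:c edges: (1,15,e); (4,12,e); (5,7,e); (6,4,e); (6,5,e); (6,7,e); (7,1,e); (7,9,e); (15,1,e); (15,5,e)
final:
nodes: 1:b, 4:c, 5:b, 6:c, 7:b, 9:a, 12:b, 15:b, 19:b, 20:c
edges: (1,15,e); (4,12,e); (5,7,e); (6,4,e); (6,5,e); (6,7,e); (7,1,e); (7,9,e); (15,1,e); (15,5,e)


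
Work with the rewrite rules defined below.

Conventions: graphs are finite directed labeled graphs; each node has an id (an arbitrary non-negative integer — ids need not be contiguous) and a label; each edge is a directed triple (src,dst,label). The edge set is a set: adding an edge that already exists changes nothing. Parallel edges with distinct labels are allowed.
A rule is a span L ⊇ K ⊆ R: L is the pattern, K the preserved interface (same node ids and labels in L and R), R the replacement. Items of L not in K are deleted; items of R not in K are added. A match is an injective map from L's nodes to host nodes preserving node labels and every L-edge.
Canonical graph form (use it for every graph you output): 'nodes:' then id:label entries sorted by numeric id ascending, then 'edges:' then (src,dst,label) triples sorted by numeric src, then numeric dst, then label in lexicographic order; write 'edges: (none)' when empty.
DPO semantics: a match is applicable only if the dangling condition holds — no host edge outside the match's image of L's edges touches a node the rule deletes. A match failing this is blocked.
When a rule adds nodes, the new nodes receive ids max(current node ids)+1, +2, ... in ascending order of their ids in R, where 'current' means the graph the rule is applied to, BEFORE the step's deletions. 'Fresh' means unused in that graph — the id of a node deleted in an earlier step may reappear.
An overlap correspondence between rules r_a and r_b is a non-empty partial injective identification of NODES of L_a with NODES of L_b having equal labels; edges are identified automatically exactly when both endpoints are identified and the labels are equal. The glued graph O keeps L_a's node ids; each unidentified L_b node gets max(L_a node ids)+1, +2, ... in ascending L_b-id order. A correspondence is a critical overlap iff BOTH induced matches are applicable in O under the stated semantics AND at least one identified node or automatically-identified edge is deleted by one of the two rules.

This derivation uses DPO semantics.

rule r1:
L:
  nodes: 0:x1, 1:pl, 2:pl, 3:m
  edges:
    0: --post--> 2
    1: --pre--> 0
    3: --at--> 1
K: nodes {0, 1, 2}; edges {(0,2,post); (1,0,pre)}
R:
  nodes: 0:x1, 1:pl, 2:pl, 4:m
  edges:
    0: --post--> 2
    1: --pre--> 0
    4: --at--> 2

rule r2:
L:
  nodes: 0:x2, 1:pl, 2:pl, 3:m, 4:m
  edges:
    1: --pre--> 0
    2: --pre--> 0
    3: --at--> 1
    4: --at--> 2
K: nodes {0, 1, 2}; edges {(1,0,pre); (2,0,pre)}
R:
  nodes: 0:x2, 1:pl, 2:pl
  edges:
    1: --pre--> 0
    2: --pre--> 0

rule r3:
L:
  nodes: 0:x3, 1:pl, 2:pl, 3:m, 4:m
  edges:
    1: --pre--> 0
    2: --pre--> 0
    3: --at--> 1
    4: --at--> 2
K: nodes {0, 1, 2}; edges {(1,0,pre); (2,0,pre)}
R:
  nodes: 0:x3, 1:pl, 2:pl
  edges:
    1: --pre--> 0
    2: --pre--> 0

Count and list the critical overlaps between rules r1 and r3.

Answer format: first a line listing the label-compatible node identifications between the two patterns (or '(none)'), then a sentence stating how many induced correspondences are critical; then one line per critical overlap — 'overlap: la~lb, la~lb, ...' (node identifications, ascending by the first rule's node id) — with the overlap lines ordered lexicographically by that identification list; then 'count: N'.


label-compatible node identifications between L(r1) and L(r3): 1~1, 1~2, 2~1, 2~2, 3~3, 3~4
4 of the induced correspondences are critical overlaps of r1 and r3.
overlap: 1~1, 2~2, 3~3
overlap: 1~1, 3~3
overlap: 1~2, 2~1, 3~4
overlap: 1~2, 3~4
count: 4


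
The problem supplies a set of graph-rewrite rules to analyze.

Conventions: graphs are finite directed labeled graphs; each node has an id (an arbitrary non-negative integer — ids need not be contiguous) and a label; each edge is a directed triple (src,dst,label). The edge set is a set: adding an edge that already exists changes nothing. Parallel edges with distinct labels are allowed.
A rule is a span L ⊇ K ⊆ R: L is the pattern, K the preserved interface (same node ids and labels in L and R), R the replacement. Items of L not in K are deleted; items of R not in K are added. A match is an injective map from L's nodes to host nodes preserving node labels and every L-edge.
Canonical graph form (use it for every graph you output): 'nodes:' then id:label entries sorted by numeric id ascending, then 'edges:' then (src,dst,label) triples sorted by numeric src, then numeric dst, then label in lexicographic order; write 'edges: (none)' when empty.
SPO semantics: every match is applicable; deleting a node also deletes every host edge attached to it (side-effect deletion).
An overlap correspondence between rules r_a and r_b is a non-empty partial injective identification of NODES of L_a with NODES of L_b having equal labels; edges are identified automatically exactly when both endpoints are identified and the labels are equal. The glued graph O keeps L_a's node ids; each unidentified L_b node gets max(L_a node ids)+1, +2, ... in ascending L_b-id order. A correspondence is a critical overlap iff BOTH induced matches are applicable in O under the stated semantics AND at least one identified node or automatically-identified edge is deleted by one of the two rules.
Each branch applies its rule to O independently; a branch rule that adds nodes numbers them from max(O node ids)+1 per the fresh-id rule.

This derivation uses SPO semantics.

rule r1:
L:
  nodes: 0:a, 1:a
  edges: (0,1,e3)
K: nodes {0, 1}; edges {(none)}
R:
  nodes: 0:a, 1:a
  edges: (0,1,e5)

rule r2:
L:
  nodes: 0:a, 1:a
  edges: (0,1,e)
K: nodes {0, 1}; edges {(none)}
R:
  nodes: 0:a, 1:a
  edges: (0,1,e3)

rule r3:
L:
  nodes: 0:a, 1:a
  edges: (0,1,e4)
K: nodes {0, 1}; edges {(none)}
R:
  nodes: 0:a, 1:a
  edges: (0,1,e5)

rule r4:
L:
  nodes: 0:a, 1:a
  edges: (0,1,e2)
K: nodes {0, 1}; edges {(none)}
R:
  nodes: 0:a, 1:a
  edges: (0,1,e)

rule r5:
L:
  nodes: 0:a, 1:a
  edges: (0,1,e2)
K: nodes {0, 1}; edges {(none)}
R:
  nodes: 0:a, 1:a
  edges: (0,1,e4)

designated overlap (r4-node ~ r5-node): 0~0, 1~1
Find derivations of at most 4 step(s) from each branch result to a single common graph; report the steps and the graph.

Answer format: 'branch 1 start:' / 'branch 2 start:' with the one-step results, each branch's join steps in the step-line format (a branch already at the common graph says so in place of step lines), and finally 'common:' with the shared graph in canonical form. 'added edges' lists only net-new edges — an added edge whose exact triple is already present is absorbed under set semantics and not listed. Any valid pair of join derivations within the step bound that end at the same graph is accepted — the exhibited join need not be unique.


branch 1 start:
nodes: 0:a, 1:a
edges: (0,1,e)
branch 2 start:
nodes: 0:a, 1:a
edges: (0,1,e4)
branch 1 step 1: rule r2; match: 0->0, 1->1; deleted nodes (none); deleted edges (0,1,e); added nodes (none); added edges (0,1,e3); result: nodes: 0:a, 1:a edges: (0,1,e3)
branch 1 step 2: rule r1; match: 0->0, 1->1; deleted nodes (none); deleted edges (0,1,e3); added nodes (none); added edges (0,1,e5); result: nodes: 0:a, 1:a edges: (0,1,e5)
branch 2 step 1: rule r3; match: 0->0, 1->1; deleted nodes (none); deleted edges (0,1,e4); added nodes (none); added edges (0,1,e5); result: nodes: 0:a, 1:a edges: (0,1,e5)
common:
nodes: 0:a, 1:a
edges: (0,1,e5)


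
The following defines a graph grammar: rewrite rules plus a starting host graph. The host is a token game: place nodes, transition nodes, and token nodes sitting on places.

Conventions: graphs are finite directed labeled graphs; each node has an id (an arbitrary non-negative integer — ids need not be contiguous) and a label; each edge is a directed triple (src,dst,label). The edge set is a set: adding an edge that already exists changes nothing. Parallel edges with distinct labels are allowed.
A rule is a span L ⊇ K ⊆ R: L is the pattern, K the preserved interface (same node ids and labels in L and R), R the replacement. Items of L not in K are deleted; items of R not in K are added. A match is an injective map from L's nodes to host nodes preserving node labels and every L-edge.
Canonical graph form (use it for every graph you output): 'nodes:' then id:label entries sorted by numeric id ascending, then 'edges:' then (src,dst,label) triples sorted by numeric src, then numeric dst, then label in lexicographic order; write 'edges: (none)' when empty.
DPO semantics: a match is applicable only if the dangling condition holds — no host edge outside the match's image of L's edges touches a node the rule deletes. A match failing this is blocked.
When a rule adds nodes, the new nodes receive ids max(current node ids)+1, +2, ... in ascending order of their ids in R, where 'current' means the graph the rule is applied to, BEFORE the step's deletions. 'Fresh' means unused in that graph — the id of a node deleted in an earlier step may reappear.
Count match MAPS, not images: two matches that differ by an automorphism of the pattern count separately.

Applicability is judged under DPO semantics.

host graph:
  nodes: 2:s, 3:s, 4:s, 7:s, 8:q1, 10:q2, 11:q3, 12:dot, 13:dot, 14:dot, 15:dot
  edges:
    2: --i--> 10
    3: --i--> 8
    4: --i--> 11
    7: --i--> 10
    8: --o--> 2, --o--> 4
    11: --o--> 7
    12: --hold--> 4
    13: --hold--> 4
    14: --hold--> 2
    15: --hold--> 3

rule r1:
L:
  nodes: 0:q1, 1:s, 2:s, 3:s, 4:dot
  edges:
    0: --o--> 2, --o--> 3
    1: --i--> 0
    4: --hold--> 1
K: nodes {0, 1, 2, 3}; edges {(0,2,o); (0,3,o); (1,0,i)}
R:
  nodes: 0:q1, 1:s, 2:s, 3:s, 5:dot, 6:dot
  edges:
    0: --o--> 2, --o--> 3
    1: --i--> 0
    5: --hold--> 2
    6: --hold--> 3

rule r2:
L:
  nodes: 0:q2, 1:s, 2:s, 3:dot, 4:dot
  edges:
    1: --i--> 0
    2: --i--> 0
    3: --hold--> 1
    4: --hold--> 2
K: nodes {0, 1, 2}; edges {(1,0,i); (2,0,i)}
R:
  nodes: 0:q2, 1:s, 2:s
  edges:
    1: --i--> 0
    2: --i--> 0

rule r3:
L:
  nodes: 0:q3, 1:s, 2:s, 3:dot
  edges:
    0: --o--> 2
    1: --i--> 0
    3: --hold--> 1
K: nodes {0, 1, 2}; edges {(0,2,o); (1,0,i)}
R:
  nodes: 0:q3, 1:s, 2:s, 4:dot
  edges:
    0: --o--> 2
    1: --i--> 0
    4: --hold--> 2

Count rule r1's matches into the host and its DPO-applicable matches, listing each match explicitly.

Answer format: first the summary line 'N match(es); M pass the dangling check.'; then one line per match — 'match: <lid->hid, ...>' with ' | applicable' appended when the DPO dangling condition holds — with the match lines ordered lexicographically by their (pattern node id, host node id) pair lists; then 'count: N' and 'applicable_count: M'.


2 match(es); 2 pass the dangling check.
match: 0->8, 1->3, 2->2, 3->4, 4->15 | applicable
match: 0->8, 1->3, 2->4, 3->2, 4->15 | applicable
count: 2
applicable_count: 2


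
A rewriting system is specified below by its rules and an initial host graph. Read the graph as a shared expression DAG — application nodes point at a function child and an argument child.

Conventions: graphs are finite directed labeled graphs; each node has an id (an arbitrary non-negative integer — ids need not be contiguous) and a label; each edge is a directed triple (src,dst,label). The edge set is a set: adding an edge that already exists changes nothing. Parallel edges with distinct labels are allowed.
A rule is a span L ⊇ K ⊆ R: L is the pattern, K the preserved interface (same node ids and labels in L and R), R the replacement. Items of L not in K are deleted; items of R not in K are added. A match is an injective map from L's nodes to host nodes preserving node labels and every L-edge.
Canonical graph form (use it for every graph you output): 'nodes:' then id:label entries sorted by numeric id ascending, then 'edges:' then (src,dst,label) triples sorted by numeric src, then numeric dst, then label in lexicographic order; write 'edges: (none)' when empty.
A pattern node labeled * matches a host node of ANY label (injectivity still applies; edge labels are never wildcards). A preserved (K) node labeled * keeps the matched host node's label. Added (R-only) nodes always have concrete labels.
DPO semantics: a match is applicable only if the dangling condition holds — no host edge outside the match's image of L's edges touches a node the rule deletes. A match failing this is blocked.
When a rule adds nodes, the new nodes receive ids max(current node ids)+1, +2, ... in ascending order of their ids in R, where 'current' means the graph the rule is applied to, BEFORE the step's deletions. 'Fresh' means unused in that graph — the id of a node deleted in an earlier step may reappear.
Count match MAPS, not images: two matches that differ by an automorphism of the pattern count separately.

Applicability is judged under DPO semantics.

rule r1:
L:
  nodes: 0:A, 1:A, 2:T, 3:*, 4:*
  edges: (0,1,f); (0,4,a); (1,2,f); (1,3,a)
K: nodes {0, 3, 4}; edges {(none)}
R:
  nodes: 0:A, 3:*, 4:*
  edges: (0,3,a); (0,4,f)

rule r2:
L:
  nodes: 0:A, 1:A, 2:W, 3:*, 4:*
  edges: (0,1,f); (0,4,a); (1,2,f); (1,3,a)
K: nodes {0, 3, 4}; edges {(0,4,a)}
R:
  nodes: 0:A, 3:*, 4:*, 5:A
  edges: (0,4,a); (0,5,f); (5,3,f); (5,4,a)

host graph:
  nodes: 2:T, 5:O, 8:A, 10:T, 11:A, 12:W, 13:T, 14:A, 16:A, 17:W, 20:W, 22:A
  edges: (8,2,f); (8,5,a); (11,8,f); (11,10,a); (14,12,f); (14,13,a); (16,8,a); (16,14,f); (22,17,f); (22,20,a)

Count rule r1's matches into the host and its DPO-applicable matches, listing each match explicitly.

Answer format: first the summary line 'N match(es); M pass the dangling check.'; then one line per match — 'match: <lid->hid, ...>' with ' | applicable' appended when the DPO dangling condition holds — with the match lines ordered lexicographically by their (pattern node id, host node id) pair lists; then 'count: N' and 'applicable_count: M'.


1 match(es); 0 pass the dangling check.
match: 0->11, 1->8, 2->2, 3->5, 4->10
count: 1
applicable_count: 0


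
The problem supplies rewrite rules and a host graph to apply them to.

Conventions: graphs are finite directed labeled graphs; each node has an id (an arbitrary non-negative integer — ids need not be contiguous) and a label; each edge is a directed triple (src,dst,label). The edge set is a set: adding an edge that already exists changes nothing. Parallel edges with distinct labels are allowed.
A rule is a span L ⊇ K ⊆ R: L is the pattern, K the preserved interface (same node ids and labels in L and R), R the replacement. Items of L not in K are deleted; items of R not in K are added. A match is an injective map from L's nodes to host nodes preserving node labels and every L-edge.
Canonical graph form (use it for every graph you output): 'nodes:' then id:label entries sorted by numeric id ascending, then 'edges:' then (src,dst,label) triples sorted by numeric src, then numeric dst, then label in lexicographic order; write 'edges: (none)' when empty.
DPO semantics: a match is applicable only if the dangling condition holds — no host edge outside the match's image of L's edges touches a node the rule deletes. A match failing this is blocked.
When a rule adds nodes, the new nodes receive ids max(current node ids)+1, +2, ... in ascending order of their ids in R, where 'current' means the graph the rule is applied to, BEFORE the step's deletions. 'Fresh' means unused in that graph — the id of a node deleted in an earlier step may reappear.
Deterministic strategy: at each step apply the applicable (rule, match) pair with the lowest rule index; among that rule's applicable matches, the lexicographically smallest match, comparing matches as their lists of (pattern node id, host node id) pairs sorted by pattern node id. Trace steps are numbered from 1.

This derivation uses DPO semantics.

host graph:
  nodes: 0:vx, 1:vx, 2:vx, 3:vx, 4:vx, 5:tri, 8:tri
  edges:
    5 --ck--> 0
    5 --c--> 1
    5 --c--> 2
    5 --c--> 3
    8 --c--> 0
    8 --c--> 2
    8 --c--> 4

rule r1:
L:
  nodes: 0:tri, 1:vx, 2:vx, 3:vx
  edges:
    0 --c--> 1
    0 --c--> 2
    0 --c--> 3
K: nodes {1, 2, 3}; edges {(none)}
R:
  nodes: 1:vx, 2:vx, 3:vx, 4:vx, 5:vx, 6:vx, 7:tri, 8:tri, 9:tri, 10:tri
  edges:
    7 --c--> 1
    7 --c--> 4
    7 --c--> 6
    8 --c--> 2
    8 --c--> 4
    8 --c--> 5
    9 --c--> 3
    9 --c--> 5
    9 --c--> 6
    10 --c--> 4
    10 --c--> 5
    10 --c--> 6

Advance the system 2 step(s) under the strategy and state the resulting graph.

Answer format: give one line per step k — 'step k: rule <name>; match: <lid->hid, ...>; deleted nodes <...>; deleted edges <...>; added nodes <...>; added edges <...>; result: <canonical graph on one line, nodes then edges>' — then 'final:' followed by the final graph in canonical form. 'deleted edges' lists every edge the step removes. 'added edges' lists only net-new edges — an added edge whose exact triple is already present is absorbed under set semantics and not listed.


step 1: rule r1; match: 0->8, 1->0, 2->2, 3->4; deleted nodes 8; deleted edges (8,0,c); (8,2,c); (8,4,c); added nodes 9, 10, 11, 12, 13, 14, 15; added edges (12,0,c); (12,9,c); (12,11,c); (13,2,c); (13,9,c); (13,10,c); (14,4,c); (14,10,c); (14,11,c); (15,9,c); (15,10,c); (15,11,c); result: nodes: 0:vx, 1:vx, 2:vx, 3:vx, 4:vx, 5:tri, 9:vx, 10:vx, 11:vx, 12:tri, 13:tri, 14:tri, 15:tri edges: (5,0,ck); (5,1,c); (5,2,c); (5,3,c); (12,0,c); (12,9,c); (12,11,c); (13,2,c); (13,9,c); (13,10,c); (14,4,c); (14,10,c); (14,11,c); (15,9,c); (15,10,c); (15,11,c)
step 2: rule r1; match: 0->12, 1->0, 2->9, 3->11; deleted nodes 12; deleted edges (12,0,c); (12,9,c); (12,11,c); added nodes 16, 17, 18, 19, 20, 21, 22; added edges (19,0,c); (19,16,c); (19,18,c); (20,9,c); (20,16,c); (20,17,c); (21,11,c); (21,17,c); (21,18,c); (22,16,c); (22,17,c); (22,18,c); result: nodes: 0:vx, 1:vx, 2:vx, 3:vx, 4:vx, 5:tri, 9:vx, 10:vx, 11:vx, 13:tri, 14:tri, 15:tri, 16:vx, 17:vx, 18:vx, 19:tri, 20:tri, 21:tri, 22:tri edges: (5,0,ck); (5,1,c); (5,2,c); (5,3,c); (13,2,c); (13,9,c); (13,10,c); (14,4,c); (14,10,c); (14,11,c); (15,9,c); (15,10,c); (15,11,c); (19,0,c); (19,16,c); (19,18,c); (20,9,c); (20,16,c); (20,17,c); (21,11,c); (21,17,c); (21,18,c); (22,16,c); (22,17,c); (22,18,c)
final:
nodes: 0:vx, 1:vx, 2:vx, 3:vx, 4:vx, 5:tri, 9:vx, 10:vx, 11:vx, 13:tri, 14:tri, 15:tri, 16:vx, 17:vx, 18:vx, 19:tri, 20:tri, 21:tri, 22:tri
edges: (5,0,ck); (5,1,c); (5,2,c); (5,3,c); (13,2,c); (13,9,c); (13,10,c); (14,4,c); (14,10,c); (14,11,c); (15,9,c); (15,10,c); (15,11,c); (19,0,c); (19,16,c); (19,18,c); (20,9,c); (20,16,c); (20,17,c); (21,11,c); (21,17,c); (21,18,c); (22,16,c); (22,17,c); (22,18,c)


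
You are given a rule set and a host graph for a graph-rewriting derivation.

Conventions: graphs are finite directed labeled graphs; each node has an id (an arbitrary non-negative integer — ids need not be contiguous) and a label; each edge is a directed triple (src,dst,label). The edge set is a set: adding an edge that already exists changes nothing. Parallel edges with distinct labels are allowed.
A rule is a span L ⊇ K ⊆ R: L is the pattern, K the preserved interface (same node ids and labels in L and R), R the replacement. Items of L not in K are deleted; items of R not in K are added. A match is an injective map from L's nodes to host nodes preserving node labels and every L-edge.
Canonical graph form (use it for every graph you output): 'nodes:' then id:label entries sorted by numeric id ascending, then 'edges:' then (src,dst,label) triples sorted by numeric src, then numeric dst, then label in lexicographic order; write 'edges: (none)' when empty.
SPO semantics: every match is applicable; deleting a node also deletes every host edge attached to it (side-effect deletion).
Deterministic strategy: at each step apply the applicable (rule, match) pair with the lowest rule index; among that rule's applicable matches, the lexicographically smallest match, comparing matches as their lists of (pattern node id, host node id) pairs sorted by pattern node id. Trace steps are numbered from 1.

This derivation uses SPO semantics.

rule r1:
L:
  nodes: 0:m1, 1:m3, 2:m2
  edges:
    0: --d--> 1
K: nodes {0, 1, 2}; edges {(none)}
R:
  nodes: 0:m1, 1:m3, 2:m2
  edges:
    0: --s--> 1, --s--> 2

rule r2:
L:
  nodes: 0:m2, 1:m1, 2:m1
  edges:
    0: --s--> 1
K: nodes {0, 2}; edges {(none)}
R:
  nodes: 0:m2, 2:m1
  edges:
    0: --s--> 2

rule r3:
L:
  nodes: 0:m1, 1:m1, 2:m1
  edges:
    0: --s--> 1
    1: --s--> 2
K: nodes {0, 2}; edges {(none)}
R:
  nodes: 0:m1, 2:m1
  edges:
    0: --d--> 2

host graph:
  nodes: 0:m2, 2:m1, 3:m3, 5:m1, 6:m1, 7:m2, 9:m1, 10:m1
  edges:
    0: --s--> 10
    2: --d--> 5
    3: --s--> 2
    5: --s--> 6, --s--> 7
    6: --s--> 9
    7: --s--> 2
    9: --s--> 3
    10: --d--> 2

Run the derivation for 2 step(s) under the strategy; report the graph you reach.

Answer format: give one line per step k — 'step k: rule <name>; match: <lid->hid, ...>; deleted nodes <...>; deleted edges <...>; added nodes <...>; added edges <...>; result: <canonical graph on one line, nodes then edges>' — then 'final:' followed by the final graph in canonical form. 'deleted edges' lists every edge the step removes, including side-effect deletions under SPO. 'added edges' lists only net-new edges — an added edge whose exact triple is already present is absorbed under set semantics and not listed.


step 1: rule r2; match: 0->0, 1->10, 2->2; deleted nodes 10; deleted edges (0,10,s); (10,2,d); added nodes (none); added edges (0,2,s); result: nodes: 0:m2, 2:m1, 3:m3, 5:m1, 6:m1, 7:m2, 9:m1 edges: (0,2,s); (2,5,d); (3,2,s); (5,6,s); (5,7,s); (6,9,s); (7,2,s); (9,3,s)
step 2: rule r2; match: 0->0, 1->2, 2->5; deleted nodes 2; deleted edges (0,2,s); (2,5,d); (3,2,s); (7,2,s); added nodes (none); added edges (0,5,s); result: nodes: 0:m2, 3:m3, 5:m1, 6:m1, 7:m2, 9:m1 edges: (0,5,s); (5,6,s); (5,7,s); (6,9,s); (9,3,s)
final:
nodes: 0:m2, 3:m3, 5:m1, 6:m1, 7:m2, 9:m1
edges: (0,5,s); (5,6,s); (5,7,s); (6,9,s); (9,3,s)


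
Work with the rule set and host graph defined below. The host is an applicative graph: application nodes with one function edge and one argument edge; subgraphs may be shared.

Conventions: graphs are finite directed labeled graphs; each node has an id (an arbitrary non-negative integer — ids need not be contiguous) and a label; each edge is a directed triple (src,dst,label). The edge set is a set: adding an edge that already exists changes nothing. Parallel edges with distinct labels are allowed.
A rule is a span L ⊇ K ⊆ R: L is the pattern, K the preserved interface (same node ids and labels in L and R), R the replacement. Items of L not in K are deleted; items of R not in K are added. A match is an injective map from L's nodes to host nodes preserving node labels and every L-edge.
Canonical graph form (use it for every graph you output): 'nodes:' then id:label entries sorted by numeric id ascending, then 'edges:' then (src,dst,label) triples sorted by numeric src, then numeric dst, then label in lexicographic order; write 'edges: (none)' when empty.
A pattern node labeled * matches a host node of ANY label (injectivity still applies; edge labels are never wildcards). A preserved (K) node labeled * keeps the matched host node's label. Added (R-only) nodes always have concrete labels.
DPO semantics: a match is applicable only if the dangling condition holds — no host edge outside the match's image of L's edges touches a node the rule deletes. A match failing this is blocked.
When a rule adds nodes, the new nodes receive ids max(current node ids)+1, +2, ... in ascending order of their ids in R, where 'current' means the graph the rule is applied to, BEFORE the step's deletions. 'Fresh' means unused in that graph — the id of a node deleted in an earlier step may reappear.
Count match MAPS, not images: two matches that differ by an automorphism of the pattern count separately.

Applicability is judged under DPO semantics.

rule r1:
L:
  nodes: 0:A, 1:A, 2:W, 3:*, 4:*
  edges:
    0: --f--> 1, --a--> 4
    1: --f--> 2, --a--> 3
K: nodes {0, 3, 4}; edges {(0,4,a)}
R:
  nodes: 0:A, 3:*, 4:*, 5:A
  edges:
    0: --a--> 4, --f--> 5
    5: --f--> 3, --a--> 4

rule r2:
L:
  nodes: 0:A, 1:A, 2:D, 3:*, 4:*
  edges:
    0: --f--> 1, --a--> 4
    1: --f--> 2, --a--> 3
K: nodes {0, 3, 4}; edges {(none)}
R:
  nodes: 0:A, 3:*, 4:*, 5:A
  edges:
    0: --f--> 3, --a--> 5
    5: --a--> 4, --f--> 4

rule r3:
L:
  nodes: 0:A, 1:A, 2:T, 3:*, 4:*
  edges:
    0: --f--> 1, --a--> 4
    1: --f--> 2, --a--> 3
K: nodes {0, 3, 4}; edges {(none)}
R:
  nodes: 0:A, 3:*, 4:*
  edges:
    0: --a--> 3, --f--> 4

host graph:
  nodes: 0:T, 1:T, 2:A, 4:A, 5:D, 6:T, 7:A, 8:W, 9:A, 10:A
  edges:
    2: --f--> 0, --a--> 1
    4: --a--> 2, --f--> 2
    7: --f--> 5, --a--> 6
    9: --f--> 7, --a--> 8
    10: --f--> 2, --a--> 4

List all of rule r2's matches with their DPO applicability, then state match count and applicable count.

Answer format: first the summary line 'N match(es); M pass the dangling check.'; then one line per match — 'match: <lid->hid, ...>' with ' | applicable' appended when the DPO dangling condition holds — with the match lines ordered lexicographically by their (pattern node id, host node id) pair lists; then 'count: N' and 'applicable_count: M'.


1 match(es); 1 pass the dangling check.
match: 0->9, 1->7, 2->5, 3->6, 4->8 | applicable
count: 1
applicable_count: 1


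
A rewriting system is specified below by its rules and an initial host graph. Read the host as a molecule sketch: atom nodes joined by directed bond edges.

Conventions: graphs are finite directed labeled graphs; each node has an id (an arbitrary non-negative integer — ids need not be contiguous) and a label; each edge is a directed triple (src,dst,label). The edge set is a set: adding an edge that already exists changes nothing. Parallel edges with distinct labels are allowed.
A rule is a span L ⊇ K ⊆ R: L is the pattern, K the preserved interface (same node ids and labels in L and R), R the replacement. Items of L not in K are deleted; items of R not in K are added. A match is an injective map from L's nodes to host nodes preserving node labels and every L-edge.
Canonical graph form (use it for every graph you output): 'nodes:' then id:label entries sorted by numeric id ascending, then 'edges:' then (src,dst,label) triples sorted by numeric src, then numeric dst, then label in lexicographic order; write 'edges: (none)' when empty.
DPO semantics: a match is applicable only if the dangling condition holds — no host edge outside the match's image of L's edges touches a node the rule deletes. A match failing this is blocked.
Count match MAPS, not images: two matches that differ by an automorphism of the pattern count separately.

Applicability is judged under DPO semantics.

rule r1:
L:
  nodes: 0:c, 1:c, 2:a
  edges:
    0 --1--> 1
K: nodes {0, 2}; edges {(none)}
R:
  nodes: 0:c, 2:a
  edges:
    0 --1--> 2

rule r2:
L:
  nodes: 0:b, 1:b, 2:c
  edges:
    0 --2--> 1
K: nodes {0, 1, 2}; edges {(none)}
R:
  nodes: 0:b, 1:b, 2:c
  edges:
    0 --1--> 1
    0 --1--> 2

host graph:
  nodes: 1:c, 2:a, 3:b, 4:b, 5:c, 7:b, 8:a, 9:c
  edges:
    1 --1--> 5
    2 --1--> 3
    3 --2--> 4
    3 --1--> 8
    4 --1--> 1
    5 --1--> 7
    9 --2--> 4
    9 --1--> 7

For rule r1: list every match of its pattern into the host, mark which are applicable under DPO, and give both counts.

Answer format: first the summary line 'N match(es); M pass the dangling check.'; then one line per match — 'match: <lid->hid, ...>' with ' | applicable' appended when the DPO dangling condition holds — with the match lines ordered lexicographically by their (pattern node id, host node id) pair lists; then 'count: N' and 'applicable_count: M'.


2 match(es); 0 pass the dangling check.
match: 0->1, 1->5, 2->2
match: 0->1, 1->5, 2->8
count: 2
applicable_count: 0
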